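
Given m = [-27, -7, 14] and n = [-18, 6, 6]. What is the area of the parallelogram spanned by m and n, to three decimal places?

326.986

i: (-7)·6 - 14·6 = -42 - 84 = -126
j: 14·(-18) - (-27)·6 = -252 - (-162) = -90
k: (-27)·6 - (-7)·(-18) = -162 - 126 = -288
m × n = (-126, -90, -288)
|m × n| = √((-126)² + (-90)² + (-288)²) = √106920 ≈ 326.9862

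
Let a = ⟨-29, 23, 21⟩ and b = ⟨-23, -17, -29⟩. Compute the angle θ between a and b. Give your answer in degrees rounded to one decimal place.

a · b = (-29)·(-23) + 23·(-17) + 21·(-29) = 667 - 391 - 609 = -333
|a|² = 841 + 529 + 441 = 1811,  |a| = √1811 ≈ 42.555846
|b|² = 529 + 289 + 841 = 1659,  |b| = √1659 ≈ 40.730824
cos θ = -333 / (42.555846 · 40.730824) ≈ -0.19212
θ = arccos(-0.19212) ≈ 101.1°

101.1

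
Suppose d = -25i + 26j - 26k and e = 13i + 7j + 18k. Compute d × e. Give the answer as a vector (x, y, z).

(650, 112, -513)

i: 26·18 - (-26)·7 = 468 - (-182) = 650
j: (-26)·13 - (-25)·18 = -338 - (-450) = 112
k: (-25)·7 - 26·13 = -175 - 338 = -513
d × e = (650, 112, -513)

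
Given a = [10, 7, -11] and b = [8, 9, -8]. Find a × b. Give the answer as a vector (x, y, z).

(43, -8, 34)

i: 7·(-8) - (-11)·9 = -56 - (-99) = 43
j: (-11)·8 - 10·(-8) = -88 - (-80) = -8
k: 10·9 - 7·8 = 90 - 56 = 34
a × b = (43, -8, 34)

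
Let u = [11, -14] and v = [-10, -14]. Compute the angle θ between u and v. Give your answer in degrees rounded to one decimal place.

73.7

u · v = 11·(-10) + (-14)·(-14) = -110 + 196 = 86
|u|² = 121 + 196 = 317,  |u| = √317 ≈ 17.804494
|v|² = 100 + 196 = 296,  |v| = √296 ≈ 17.204651
cos θ = 86 / (17.804494 · 17.204651) ≈ 0.28075
θ = arccos(0.28075) ≈ 73.7°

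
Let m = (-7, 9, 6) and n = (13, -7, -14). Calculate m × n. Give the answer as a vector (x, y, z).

i: 9·(-14) - 6·(-7) = -126 - (-42) = -84
j: 6·13 - (-7)·(-14) = 78 - 98 = -20
k: (-7)·(-7) - 9·13 = 49 - 117 = -68
m × n = (-84, -20, -68)

(-84, -20, -68)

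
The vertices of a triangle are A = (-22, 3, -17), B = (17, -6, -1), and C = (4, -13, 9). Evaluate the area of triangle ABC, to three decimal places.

357.137

AB = (39, -9, 16),  AC = (26, -16, 26)
i: (-9)·26 - 16·(-16) = -234 - (-256) = 22
j: 16·26 - 39·26 = 416 - 1014 = -598
k: 39·(-16) - (-9)·26 = -624 - (-234) = -390
AB × AC = (22, -598, -390)
|AB × AC| = √510188 ≈ 714.2745
area = ½ · 714.2745 ≈ 357.137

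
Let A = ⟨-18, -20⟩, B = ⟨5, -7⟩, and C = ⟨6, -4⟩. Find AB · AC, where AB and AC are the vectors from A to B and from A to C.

AB = B − A = (23, 13)
AC = C − A = (24, 16)
AB · AC = 23·24 + 13·16 = 552 + 208 = 760

760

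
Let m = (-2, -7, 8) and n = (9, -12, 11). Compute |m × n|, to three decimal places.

i: (-7)·11 - 8·(-12) = -77 - (-96) = 19
j: 8·9 - (-2)·11 = 72 - (-22) = 94
k: (-2)·(-12) - (-7)·9 = 24 - (-63) = 87
m × n = (19, 94, 87)
|m × n| = √(19² + 94² + 87²) = √16766 ≈ 129.4836

129.484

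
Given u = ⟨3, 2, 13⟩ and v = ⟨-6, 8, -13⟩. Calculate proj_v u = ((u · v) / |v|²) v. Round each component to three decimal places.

u · v = 3·(-6) + 2·8 + 13·(-13) = -18 + 16 - 169 = -171
|v|² = 36 + 64 + 169 = 269
proj_v u = (-171/269) · (-6, 8, -13) ≈ (3.814, -5.086, 8.264)

(3.814, -5.086, 8.264)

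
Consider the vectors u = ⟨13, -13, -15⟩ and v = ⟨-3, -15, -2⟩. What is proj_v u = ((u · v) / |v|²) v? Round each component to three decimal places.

(-2.345, -11.723, -1.563)

u · v = 13·(-3) + (-13)·(-15) + (-15)·(-2) = -39 + 195 + 30 = 186
|v|² = 9 + 225 + 4 = 238
proj_v u = (186/238) · (-3, -15, -2) ≈ (-2.345, -11.723, -1.563)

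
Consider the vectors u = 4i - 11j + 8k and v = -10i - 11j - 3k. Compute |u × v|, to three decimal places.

207.319

i: (-11)·(-3) - 8·(-11) = 33 - (-88) = 121
j: 8·(-10) - 4·(-3) = -80 - (-12) = -68
k: 4·(-11) - (-11)·(-10) = -44 - 110 = -154
u × v = (121, -68, -154)
|u × v| = √(121² + (-68)² + (-154)²) = √42981 ≈ 207.3186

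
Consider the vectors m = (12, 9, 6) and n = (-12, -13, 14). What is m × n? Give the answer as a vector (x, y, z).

(204, -240, -48)

i: 9·14 - 6·(-13) = 126 - (-78) = 204
j: 6·(-12) - 12·14 = -72 - 168 = -240
k: 12·(-13) - 9·(-12) = -156 - (-108) = -48
m × n = (204, -240, -48)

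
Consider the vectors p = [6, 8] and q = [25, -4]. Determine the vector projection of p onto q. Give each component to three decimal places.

(4.602, -0.736)

p · q = 6·25 + 8·(-4) = 150 - 32 = 118
|q|² = 625 + 16 = 641
proj_q p = (118/641) · (25, -4) ≈ (4.602, -0.736)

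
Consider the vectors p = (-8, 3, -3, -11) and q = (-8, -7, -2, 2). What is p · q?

27

p · q = (-8)·(-8) + 3·(-7) + (-3)·(-2) + (-11)·2 = 64 - 21 + 6 - 22 = 27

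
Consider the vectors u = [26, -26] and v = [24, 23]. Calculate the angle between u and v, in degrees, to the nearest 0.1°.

88.8

u · v = 26·24 + (-26)·23 = 624 - 598 = 26
|u|² = 676 + 676 = 1352,  |u| = √1352 ≈ 36.769553
|v|² = 576 + 529 = 1105,  |v| = √1105 ≈ 33.241540
cos θ = 26 / (36.769553 · 33.241540) ≈ 0.02127
θ = arccos(0.02127) ≈ 88.8°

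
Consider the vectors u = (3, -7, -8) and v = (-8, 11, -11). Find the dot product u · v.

u · v = 3·(-8) + (-7)·11 + (-8)·(-11) = -24 - 77 + 88 = -13

-13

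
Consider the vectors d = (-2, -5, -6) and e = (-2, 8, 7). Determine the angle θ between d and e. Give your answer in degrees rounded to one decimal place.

d · e = (-2)·(-2) + (-5)·8 + (-6)·7 = 4 - 40 - 42 = -78
|d|² = 4 + 25 + 36 = 65,  |d| = √65 ≈ 8.062258
|e|² = 4 + 64 + 49 = 117,  |e| = √117 ≈ 10.816654
cos θ = -78 / (8.062258 · 10.816654) ≈ -0.89443
θ = arccos(-0.89443) ≈ 153.4°

153.4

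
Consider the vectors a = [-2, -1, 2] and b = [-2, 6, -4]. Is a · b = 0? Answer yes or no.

a · b = (-2)·(-2) + (-1)·6 + 2·(-4) = 4 - 6 - 8 = -10
Nonzero, so the vectors are not orthogonal.

no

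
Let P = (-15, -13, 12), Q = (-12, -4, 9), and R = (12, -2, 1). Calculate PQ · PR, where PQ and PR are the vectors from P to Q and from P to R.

213

PQ = Q − P = (3, 9, -3)
PR = R − P = (27, 11, -11)
PQ · PR = 3·27 + 9·11 + (-3)·(-11) = 81 + 99 + 33 = 213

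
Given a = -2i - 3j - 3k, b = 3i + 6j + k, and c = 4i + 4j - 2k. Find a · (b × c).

38

b × c:
i: 6·(-2) - 1·4 = -12 - 4 = -16
j: 1·4 - 3·(-2) = 4 - (-6) = 10
k: 3·4 - 6·4 = 12 - 24 = -12
b × c = (-16, 10, -12)
a · (b × c) = (-2)·(-16) + (-3)·10 + (-3)·(-12) = 32 - 30 + 36 = 38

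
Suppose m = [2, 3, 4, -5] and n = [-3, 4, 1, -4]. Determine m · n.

m · n = 2·(-3) + 3·4 + 4·1 + (-5)·(-4) = -6 + 12 + 4 + 20 = 30

30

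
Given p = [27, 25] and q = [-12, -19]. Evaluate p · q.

p · q = 27·(-12) + 25·(-19) = -324 - 475 = -799

-799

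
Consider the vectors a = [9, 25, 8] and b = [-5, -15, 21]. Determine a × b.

(645, -229, -10)

i: 25·21 - 8·(-15) = 525 - (-120) = 645
j: 8·(-5) - 9·21 = -40 - 189 = -229
k: 9·(-15) - 25·(-5) = -135 - (-125) = -10
a × b = (645, -229, -10)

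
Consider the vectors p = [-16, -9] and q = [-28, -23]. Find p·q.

655

p · q = (-16)·(-28) + (-9)·(-23) = 448 + 207 = 655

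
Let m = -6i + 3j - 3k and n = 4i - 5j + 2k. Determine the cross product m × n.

i: 3·2 - (-3)·(-5) = 6 - 15 = -9
j: (-3)·4 - (-6)·2 = -12 - (-12) = 0
k: (-6)·(-5) - 3·4 = 30 - 12 = 18
m × n = (-9, 0, 18)

(-9, 0, 18)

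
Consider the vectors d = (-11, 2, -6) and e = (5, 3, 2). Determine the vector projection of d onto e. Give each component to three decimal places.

(-8.026, -4.816, -3.211)

d · e = (-11)·5 + 2·3 + (-6)·2 = -55 + 6 - 12 = -61
|e|² = 25 + 9 + 4 = 38
proj_e d = (-61/38) · (5, 3, 2) ≈ (-8.026, -4.816, -3.211)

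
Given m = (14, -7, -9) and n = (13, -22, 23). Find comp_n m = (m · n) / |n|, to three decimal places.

3.752

m · n = 14·13 + (-7)·(-22) + (-9)·23 = 182 + 154 - 207 = 129
|n| = √(169 + 484 + 529) = √1182 ≈ 34.3802
comp_n m = 129 / √1182 ≈ 3.752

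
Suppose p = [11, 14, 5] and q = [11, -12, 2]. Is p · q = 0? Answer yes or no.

no

p · q = 11·11 + 14·(-12) + 5·2 = 121 - 168 + 10 = -37
Nonzero, so the vectors are not orthogonal.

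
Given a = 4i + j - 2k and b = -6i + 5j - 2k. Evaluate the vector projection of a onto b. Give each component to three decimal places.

(1.385, -1.154, 0.462)

a · b = 4·(-6) + 1·5 + (-2)·(-2) = -24 + 5 + 4 = -15
|b|² = 36 + 25 + 4 = 65
proj_b a = (-15/65) · (-6, 5, -2) ≈ (1.385, -1.154, 0.462)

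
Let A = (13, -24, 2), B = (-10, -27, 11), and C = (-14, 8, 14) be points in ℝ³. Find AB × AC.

(-324, 33, -817)

AB = (-23, -3, 9)
AC = (-27, 32, 12)
i: (-3)·12 - 9·32 = -36 - 288 = -324
j: 9·(-27) - (-23)·12 = -243 - (-276) = 33
k: (-23)·32 - (-3)·(-27) = -736 - 81 = -817
AB × AC = (-324, 33, -817)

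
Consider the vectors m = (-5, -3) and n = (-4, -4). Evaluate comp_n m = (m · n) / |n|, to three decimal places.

m · n = (-5)·(-4) + (-3)·(-4) = 20 + 12 = 32
|n| = √(16 + 16) = √32 ≈ 5.6569
comp_n m = 32 / √32 ≈ 5.657

5.657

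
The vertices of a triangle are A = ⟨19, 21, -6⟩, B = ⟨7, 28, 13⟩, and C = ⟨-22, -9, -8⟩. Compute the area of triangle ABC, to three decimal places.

585.780

AB = (-12, 7, 19),  AC = (-41, -30, -2)
i: 7·(-2) - 19·(-30) = -14 - (-570) = 556
j: 19·(-41) - (-12)·(-2) = -779 - 24 = -803
k: (-12)·(-30) - 7·(-41) = 360 - (-287) = 647
AB × AC = (556, -803, 647)
|AB × AC| = √1372554 ≈ 1171.5605
area = ½ · 1171.5605 ≈ 585.780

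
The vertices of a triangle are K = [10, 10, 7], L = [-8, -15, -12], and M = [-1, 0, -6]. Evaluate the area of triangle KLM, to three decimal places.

83.479

KL = (-18, -25, -19),  KM = (-11, -10, -13)
i: (-25)·(-13) - (-19)·(-10) = 325 - 190 = 135
j: (-19)·(-11) - (-18)·(-13) = 209 - 234 = -25
k: (-18)·(-10) - (-25)·(-11) = 180 - 275 = -95
KL × KM = (135, -25, -95)
|KL × KM| = √27875 ≈ 166.9581
area = ½ · 166.9581 ≈ 83.479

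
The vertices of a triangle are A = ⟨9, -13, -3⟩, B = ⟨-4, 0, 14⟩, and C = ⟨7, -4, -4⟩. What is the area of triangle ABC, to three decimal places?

AB = (-13, 13, 17),  AC = (-2, 9, -1)
i: 13·(-1) - 17·9 = -13 - 153 = -166
j: 17·(-2) - (-13)·(-1) = -34 - 13 = -47
k: (-13)·9 - 13·(-2) = -117 - (-26) = -91
AB × AC = (-166, -47, -91)
|AB × AC| = √38046 ≈ 195.0538
area = ½ · 195.0538 ≈ 97.527

97.527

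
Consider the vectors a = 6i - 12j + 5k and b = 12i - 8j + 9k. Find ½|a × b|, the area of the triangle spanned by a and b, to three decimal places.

58.898

i: (-12)·9 - 5·(-8) = -108 - (-40) = -68
j: 5·12 - 6·9 = 60 - 54 = 6
k: 6·(-8) - (-12)·12 = -48 - (-144) = 96
a × b = (-68, 6, 96)
|a × b| = √((-68)² + 6² + 96²) = √13876 ≈ 117.7964
area = ½ · 117.7964 ≈ 58.898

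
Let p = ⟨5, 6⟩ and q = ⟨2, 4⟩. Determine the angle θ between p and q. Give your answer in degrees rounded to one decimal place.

13.2

p · q = 5·2 + 6·4 = 10 + 24 = 34
|p|² = 25 + 36 = 61,  |p| = √61 ≈ 7.810250
|q|² = 4 + 16 = 20,  |q| = √20 ≈ 4.472136
cos θ = 34 / (7.810250 · 4.472136) ≈ 0.97342
θ = arccos(0.97342) ≈ 13.2°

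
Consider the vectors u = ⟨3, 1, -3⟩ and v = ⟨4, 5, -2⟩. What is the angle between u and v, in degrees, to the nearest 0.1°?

u · v = 3·4 + 1·5 + (-3)·(-2) = 12 + 5 + 6 = 23
|u|² = 9 + 1 + 9 = 19,  |u| = √19 ≈ 4.358899
|v|² = 16 + 25 + 4 = 45,  |v| = √45 ≈ 6.708204
cos θ = 23 / (4.358899 · 6.708204) ≈ 0.78658
θ = arccos(0.78658) ≈ 38.1°

38.1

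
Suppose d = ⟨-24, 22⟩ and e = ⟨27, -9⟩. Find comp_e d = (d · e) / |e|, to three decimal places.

d · e = (-24)·27 + 22·(-9) = -648 - 198 = -846
|e| = √(729 + 81) = √810 ≈ 28.4605
comp_e d = -846 / √810 ≈ -29.725

-29.725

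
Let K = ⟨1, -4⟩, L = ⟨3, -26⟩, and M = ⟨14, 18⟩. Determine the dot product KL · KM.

-458

KL = L − K = (2, -22)
KM = M − K = (13, 22)
KL · KM = 2·13 + (-22)·22 = 26 - 484 = -458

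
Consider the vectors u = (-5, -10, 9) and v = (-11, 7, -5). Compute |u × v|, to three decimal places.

191.233

i: (-10)·(-5) - 9·7 = 50 - 63 = -13
j: 9·(-11) - (-5)·(-5) = -99 - 25 = -124
k: (-5)·7 - (-10)·(-11) = -35 - 110 = -145
u × v = (-13, -124, -145)
|u × v| = √((-13)² + (-124)² + (-145)²) = √36570 ≈ 191.2328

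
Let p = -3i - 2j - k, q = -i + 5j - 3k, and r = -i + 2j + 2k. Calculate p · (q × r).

q × r:
i: 5·2 - (-3)·2 = 10 - (-6) = 16
j: (-3)·(-1) - (-1)·2 = 3 - (-2) = 5
k: (-1)·2 - 5·(-1) = -2 - (-5) = 3
q × r = (16, 5, 3)
p · (q × r) = (-3)·16 + (-2)·5 + (-1)·3 = -48 - 10 - 3 = -61

-61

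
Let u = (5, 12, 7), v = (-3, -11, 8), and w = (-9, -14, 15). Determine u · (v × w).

v × w:
i: (-11)·15 - 8·(-14) = -165 - (-112) = -53
j: 8·(-9) - (-3)·15 = -72 - (-45) = -27
k: (-3)·(-14) - (-11)·(-9) = 42 - 99 = -57
v × w = (-53, -27, -57)
u · (v × w) = 5·(-53) + 12·(-27) + 7·(-57) = -265 - 324 - 399 = -988

-988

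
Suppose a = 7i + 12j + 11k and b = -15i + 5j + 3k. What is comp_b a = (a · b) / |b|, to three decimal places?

a · b = 7·(-15) + 12·5 + 11·3 = -105 + 60 + 33 = -12
|b| = √(225 + 25 + 9) = √259 ≈ 16.0935
comp_b a = -12 / √259 ≈ -0.746

-0.746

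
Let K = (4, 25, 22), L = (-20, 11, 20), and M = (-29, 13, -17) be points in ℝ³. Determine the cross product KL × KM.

KL = (-24, -14, -2)
KM = (-33, -12, -39)
i: (-14)·(-39) - (-2)·(-12) = 546 - 24 = 522
j: (-2)·(-33) - (-24)·(-39) = 66 - 936 = -870
k: (-24)·(-12) - (-14)·(-33) = 288 - 462 = -174
KL × KM = (522, -870, -174)

(522, -870, -174)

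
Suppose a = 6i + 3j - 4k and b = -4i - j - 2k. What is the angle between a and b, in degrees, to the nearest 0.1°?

a · b = 6·(-4) + 3·(-1) + (-4)·(-2) = -24 - 3 + 8 = -19
|a|² = 36 + 9 + 16 = 61,  |a| = √61 ≈ 7.810250
|b|² = 16 + 1 + 4 = 21,  |b| = √21 ≈ 4.582576
cos θ = -19 / (7.810250 · 4.582576) ≈ -0.53086
θ = arccos(-0.53086) ≈ 122.1°

122.1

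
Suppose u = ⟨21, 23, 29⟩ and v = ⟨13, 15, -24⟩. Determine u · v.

-78

u · v = 21·13 + 23·15 + 29·(-24) = 273 + 345 - 696 = -78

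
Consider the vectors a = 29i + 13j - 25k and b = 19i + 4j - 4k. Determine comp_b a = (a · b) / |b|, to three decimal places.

a · b = 29·19 + 13·4 + (-25)·(-4) = 551 + 52 + 100 = 703
|b| = √(361 + 16 + 16) = √393 ≈ 19.8242
comp_b a = 703 / √393 ≈ 35.462

35.462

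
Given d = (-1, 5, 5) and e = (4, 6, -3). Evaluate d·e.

11

d · e = (-1)·4 + 5·6 + 5·(-3) = -4 + 30 - 15 = 11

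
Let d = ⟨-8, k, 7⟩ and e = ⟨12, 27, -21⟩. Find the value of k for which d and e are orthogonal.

9

d · e = (-8)·12 + k·27 + 7·(-21) = -243 + 27k
Set equal to 0: 27k = 243, so k = 9.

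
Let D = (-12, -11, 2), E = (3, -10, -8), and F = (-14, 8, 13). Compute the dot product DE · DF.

-121

DE = E − D = (15, 1, -10)
DF = F − D = (-2, 19, 11)
DE · DF = 15·(-2) + 1·19 + (-10)·11 = -30 + 19 - 110 = -121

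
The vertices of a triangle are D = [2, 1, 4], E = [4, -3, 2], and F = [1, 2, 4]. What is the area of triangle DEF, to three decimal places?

1.732

DE = (2, -4, -2),  DF = (-1, 1, 0)
i: (-4)·0 - (-2)·1 = 0 - (-2) = 2
j: (-2)·(-1) - 2·0 = 2 - 0 = 2
k: 2·1 - (-4)·(-1) = 2 - 4 = -2
DE × DF = (2, 2, -2)
|DE × DF| = √12 ≈ 3.4641
area = ½ · 3.4641 ≈ 1.732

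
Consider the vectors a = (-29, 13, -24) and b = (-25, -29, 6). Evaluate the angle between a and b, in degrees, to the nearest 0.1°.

82.4

a · b = (-29)·(-25) + 13·(-29) + (-24)·6 = 725 - 377 - 144 = 204
|a|² = 841 + 169 + 576 = 1586,  |a| = √1586 ≈ 39.824616
|b|² = 625 + 841 + 36 = 1502,  |b| = √1502 ≈ 38.755645
cos θ = 204 / (39.824616 · 38.755645) ≈ 0.13217
θ = arccos(0.13217) ≈ 82.4°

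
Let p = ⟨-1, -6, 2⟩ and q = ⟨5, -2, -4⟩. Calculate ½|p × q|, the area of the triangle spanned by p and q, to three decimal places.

i: (-6)·(-4) - 2·(-2) = 24 - (-4) = 28
j: 2·5 - (-1)·(-4) = 10 - 4 = 6
k: (-1)·(-2) - (-6)·5 = 2 - (-30) = 32
p × q = (28, 6, 32)
|p × q| = √(28² + 6² + 32²) = √1844 ≈ 42.9418
area = ½ · 42.9418 ≈ 21.471

21.471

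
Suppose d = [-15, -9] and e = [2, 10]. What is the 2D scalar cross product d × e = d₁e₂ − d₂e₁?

-132

(-15)·10 - (-9)·2 = -150 - (-18) = -132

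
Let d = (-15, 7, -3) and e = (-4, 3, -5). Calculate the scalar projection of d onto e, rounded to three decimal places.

13.576

d · e = (-15)·(-4) + 7·3 + (-3)·(-5) = 60 + 21 + 15 = 96
|e| = √(16 + 9 + 25) = √50 ≈ 7.0711
comp_e d = 96 / √50 ≈ 13.576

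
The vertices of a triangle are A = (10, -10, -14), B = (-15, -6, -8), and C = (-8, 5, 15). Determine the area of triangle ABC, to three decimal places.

AB = (-25, 4, 6),  AC = (-18, 15, 29)
i: 4·29 - 6·15 = 116 - 90 = 26
j: 6·(-18) - (-25)·29 = -108 - (-725) = 617
k: (-25)·15 - 4·(-18) = -375 - (-72) = -303
AB × AC = (26, 617, -303)
|AB × AC| = √473174 ≈ 687.8764
area = ½ · 687.8764 ≈ 343.938

343.938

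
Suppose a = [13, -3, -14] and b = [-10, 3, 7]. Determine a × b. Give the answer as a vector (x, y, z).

i: (-3)·7 - (-14)·3 = -21 - (-42) = 21
j: (-14)·(-10) - 13·7 = 140 - 91 = 49
k: 13·3 - (-3)·(-10) = 39 - 30 = 9
a × b = (21, 49, 9)

(21, 49, 9)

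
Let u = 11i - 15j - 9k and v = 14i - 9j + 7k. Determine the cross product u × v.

i: (-15)·7 - (-9)·(-9) = -105 - 81 = -186
j: (-9)·14 - 11·7 = -126 - 77 = -203
k: 11·(-9) - (-15)·14 = -99 - (-210) = 111
u × v = (-186, -203, 111)

(-186, -203, 111)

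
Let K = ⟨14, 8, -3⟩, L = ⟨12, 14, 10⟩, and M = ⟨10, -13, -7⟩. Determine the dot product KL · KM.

-170

KL = L − K = (-2, 6, 13)
KM = M − K = (-4, -21, -4)
KL · KM = (-2)·(-4) + 6·(-21) + 13·(-4) = 8 - 126 - 52 = -170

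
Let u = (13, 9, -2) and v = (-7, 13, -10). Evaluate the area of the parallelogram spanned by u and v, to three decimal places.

280.457

i: 9·(-10) - (-2)·13 = -90 - (-26) = -64
j: (-2)·(-7) - 13·(-10) = 14 - (-130) = 144
k: 13·13 - 9·(-7) = 169 - (-63) = 232
u × v = (-64, 144, 232)
|u × v| = √((-64)² + 144² + 232²) = √78656 ≈ 280.4568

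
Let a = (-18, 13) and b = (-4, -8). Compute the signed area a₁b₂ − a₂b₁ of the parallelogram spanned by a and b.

196

(-18)·(-8) - 13·(-4) = 144 - (-52) = 196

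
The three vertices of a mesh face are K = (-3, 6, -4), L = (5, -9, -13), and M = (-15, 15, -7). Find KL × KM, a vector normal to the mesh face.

(126, 132, -108)

KL = (8, -15, -9)
KM = (-12, 9, -3)
i: (-15)·(-3) - (-9)·9 = 45 - (-81) = 126
j: (-9)·(-12) - 8·(-3) = 108 - (-24) = 132
k: 8·9 - (-15)·(-12) = 72 - 180 = -108
KL × KM = (126, 132, -108)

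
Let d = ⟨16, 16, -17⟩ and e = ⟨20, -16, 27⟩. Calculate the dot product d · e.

d · e = 16·20 + 16·(-16) + (-17)·27 = 320 - 256 - 459 = -395

-395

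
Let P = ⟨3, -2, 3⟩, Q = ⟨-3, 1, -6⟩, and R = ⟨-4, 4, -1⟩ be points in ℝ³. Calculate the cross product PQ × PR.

(42, 39, -15)

PQ = (-6, 3, -9)
PR = (-7, 6, -4)
i: 3·(-4) - (-9)·6 = -12 - (-54) = 42
j: (-9)·(-7) - (-6)·(-4) = 63 - 24 = 39
k: (-6)·6 - 3·(-7) = -36 - (-21) = -15
PQ × PR = (42, 39, -15)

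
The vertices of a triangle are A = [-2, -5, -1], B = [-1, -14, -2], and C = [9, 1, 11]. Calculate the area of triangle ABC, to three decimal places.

AB = (1, -9, -1),  AC = (11, 6, 12)
i: (-9)·12 - (-1)·6 = -108 - (-6) = -102
j: (-1)·11 - 1·12 = -11 - 12 = -23
k: 1·6 - (-9)·11 = 6 - (-99) = 105
AB × AC = (-102, -23, 105)
|AB × AC| = √21958 ≈ 148.1823
area = ½ · 148.1823 ≈ 74.091

74.091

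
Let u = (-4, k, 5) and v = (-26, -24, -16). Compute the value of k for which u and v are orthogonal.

u · v = (-4)·(-26) + k·(-24) + 5·(-16) = 24 - 24k
Set equal to 0: -24k = -24, so k = 1.

1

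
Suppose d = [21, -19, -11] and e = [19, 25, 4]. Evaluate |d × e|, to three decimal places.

i: (-19)·4 - (-11)·25 = -76 - (-275) = 199
j: (-11)·19 - 21·4 = -209 - 84 = -293
k: 21·25 - (-19)·19 = 525 - (-361) = 886
d × e = (199, -293, 886)
|d × e| = √(199² + (-293)² + 886²) = √910446 ≈ 954.1729

954.173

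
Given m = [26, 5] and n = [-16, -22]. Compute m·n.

-526

m · n = 26·(-16) + 5·(-22) = -416 - 110 = -526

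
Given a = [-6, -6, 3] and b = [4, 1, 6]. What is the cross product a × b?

i: (-6)·6 - 3·1 = -36 - 3 = -39
j: 3·4 - (-6)·6 = 12 - (-36) = 48
k: (-6)·1 - (-6)·4 = -6 - (-24) = 18
a × b = (-39, 48, 18)

(-39, 48, 18)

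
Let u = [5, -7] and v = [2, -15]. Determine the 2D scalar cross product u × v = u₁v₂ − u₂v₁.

5·(-15) - (-7)·2 = -75 - (-14) = -61

-61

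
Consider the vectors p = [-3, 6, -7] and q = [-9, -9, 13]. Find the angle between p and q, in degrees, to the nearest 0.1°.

132.0

p · q = (-3)·(-9) + 6·(-9) + (-7)·13 = 27 - 54 - 91 = -118
|p|² = 9 + 36 + 49 = 94,  |p| = √94 ≈ 9.695360
|q|² = 81 + 81 + 169 = 331,  |q| = √331 ≈ 18.193405
cos θ = -118 / (9.695360 · 18.193405) ≈ -0.66897
θ = arccos(-0.66897) ≈ 132.0°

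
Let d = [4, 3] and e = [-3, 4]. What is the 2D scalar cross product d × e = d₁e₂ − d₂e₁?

25

4·4 - 3·(-3) = 16 - (-9) = 25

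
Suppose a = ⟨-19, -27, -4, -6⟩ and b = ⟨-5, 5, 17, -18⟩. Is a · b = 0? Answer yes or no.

a · b = (-19)·(-5) + (-27)·5 + (-4)·17 + (-6)·(-18) = 95 - 135 - 68 + 108 = 0
Zero, so the vectors are orthogonal.

yes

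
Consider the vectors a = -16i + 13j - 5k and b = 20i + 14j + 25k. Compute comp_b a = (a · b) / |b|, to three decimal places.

a · b = (-16)·20 + 13·14 + (-5)·25 = -320 + 182 - 125 = -263
|b| = √(400 + 196 + 625) = √1221 ≈ 34.9428
comp_b a = -263 / √1221 ≈ -7.527

-7.527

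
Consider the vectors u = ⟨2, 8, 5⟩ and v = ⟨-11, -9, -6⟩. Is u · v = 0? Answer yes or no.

no

u · v = 2·(-11) + 8·(-9) + 5·(-6) = -22 - 72 - 30 = -124
Nonzero, so the vectors are not orthogonal.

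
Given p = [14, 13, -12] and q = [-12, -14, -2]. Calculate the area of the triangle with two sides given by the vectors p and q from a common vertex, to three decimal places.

131.168

i: 13·(-2) - (-12)·(-14) = -26 - 168 = -194
j: (-12)·(-12) - 14·(-2) = 144 - (-28) = 172
k: 14·(-14) - 13·(-12) = -196 - (-156) = -40
p × q = (-194, 172, -40)
|p × q| = √((-194)² + 172² + (-40)²) = √68820 ≈ 262.3357
area = ½ · 262.3357 ≈ 131.168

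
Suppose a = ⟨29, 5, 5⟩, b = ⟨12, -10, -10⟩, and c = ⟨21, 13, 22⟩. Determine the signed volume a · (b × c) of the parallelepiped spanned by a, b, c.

b × c:
i: (-10)·22 - (-10)·13 = -220 - (-130) = -90
j: (-10)·21 - 12·22 = -210 - 264 = -474
k: 12·13 - (-10)·21 = 156 - (-210) = 366
b × c = (-90, -474, 366)
a · (b × c) = 29·(-90) + 5·(-474) + 5·366 = -2610 - 2370 + 1830 = -3150

-3150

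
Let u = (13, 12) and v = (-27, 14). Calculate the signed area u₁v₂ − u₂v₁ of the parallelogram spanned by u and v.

13·14 - 12·(-27) = 182 - (-324) = 506

506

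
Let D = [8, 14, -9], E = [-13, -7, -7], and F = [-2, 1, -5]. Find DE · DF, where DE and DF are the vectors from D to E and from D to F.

491

DE = E − D = (-21, -21, 2)
DF = F − D = (-10, -13, 4)
DE · DF = (-21)·(-10) + (-21)·(-13) + 2·4 = 210 + 273 + 8 = 491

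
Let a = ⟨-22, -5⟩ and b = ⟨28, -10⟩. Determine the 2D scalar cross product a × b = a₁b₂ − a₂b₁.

360

(-22)·(-10) - (-5)·28 = 220 - (-140) = 360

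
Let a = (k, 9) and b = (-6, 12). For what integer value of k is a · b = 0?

a · b = k·(-6) + 9·12 = 108 - 6k
Set equal to 0: -6k = -108, so k = 18.

18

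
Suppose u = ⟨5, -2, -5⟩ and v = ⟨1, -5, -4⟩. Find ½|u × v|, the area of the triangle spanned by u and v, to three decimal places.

i: (-2)·(-4) - (-5)·(-5) = 8 - 25 = -17
j: (-5)·1 - 5·(-4) = -5 - (-20) = 15
k: 5·(-5) - (-2)·1 = -25 - (-2) = -23
u × v = (-17, 15, -23)
|u × v| = √((-17)² + 15² + (-23)²) = √1043 ≈ 32.2955
area = ½ · 32.2955 ≈ 16.148

16.148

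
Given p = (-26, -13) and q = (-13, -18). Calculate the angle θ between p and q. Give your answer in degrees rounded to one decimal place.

27.6

p · q = (-26)·(-13) + (-13)·(-18) = 338 + 234 = 572
|p|² = 676 + 169 = 845,  |p| = √845 ≈ 29.068884
|q|² = 169 + 324 = 493,  |q| = √493 ≈ 22.203603
cos θ = 572 / (29.068884 · 22.203603) ≈ 0.88623
θ = arccos(0.88623) ≈ 27.6°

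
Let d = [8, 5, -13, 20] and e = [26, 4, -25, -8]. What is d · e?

d · e = 8·26 + 5·4 + (-13)·(-25) + 20·(-8) = 208 + 20 + 325 - 160 = 393

393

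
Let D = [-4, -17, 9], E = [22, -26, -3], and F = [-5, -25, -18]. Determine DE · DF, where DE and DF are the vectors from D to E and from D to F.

DE = E − D = (26, -9, -12)
DF = F − D = (-1, -8, -27)
DE · DF = 26·(-1) + (-9)·(-8) + (-12)·(-27) = -26 + 72 + 324 = 370

370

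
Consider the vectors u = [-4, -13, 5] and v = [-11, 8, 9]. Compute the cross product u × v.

(-157, -19, -175)

i: (-13)·9 - 5·8 = -117 - 40 = -157
j: 5·(-11) - (-4)·9 = -55 - (-36) = -19
k: (-4)·8 - (-13)·(-11) = -32 - 143 = -175
u × v = (-157, -19, -175)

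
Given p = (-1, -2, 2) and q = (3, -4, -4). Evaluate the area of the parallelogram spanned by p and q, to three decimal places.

18.974

i: (-2)·(-4) - 2·(-4) = 8 - (-8) = 16
j: 2·3 - (-1)·(-4) = 6 - 4 = 2
k: (-1)·(-4) - (-2)·3 = 4 - (-6) = 10
p × q = (16, 2, 10)
|p × q| = √(16² + 2² + 10²) = √360 ≈ 18.9737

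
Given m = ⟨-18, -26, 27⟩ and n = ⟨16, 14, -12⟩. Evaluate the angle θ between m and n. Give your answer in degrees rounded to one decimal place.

164.0

m · n = (-18)·16 + (-26)·14 + 27·(-12) = -288 - 364 - 324 = -976
|m|² = 324 + 676 + 729 = 1729,  |m| = √1729 ≈ 41.581246
|n|² = 256 + 196 + 144 = 596,  |n| = √596 ≈ 24.413111
cos θ = -976 / (41.581246 · 24.413111) ≈ -0.96146
θ = arccos(-0.96146) ≈ 164.0°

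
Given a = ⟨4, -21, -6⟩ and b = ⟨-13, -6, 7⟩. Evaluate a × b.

i: (-21)·7 - (-6)·(-6) = -147 - 36 = -183
j: (-6)·(-13) - 4·7 = 78 - 28 = 50
k: 4·(-6) - (-21)·(-13) = -24 - 273 = -297
a × b = (-183, 50, -297)

(-183, 50, -297)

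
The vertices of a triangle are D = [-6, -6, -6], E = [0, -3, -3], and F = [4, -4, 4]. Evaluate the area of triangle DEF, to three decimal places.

DE = (6, 3, 3),  DF = (10, 2, 10)
i: 3·10 - 3·2 = 30 - 6 = 24
j: 3·10 - 6·10 = 30 - 60 = -30
k: 6·2 - 3·10 = 12 - 30 = -18
DE × DF = (24, -30, -18)
|DE × DF| = √1800 ≈ 42.4264
area = ½ · 42.4264 ≈ 21.213

21.213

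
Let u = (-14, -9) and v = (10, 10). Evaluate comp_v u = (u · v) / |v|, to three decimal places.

-16.263

u · v = (-14)·10 + (-9)·10 = -140 - 90 = -230
|v| = √(100 + 100) = √200 ≈ 14.1421
comp_v u = -230 / √200 ≈ -16.263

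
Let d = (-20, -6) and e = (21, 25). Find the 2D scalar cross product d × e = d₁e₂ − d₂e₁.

(-20)·25 - (-6)·21 = -500 - (-126) = -374

-374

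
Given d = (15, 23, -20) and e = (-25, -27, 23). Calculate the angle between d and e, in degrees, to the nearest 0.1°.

171.0

d · e = 15·(-25) + 23·(-27) + (-20)·23 = -375 - 621 - 460 = -1456
|d|² = 225 + 529 + 400 = 1154,  |d| = √1154 ≈ 33.970576
|e|² = 625 + 729 + 529 = 1883,  |e| = √1883 ≈ 43.393548
cos θ = -1456 / (33.970576 · 43.393548) ≈ -0.98772
θ = arccos(-0.98772) ≈ 171.0°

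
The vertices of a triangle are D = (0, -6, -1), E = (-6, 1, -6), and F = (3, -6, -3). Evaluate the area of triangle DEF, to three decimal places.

18.480

DE = (-6, 7, -5),  DF = (3, 0, -2)
i: 7·(-2) - (-5)·0 = -14 - 0 = -14
j: (-5)·3 - (-6)·(-2) = -15 - 12 = -27
k: (-6)·0 - 7·3 = 0 - 21 = -21
DE × DF = (-14, -27, -21)
|DE × DF| = √1366 ≈ 36.9594
area = ½ · 36.9594 ≈ 18.480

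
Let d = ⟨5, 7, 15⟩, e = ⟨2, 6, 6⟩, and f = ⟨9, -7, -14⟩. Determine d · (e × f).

e × f:
i: 6·(-14) - 6·(-7) = -84 - (-42) = -42
j: 6·9 - 2·(-14) = 54 - (-28) = 82
k: 2·(-7) - 6·9 = -14 - 54 = -68
e × f = (-42, 82, -68)
d · (e × f) = 5·(-42) + 7·82 + 15·(-68) = -210 + 574 - 1020 = -656

-656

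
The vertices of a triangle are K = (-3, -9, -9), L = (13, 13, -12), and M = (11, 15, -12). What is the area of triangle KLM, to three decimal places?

KL = (16, 22, -3),  KM = (14, 24, -3)
i: 22·(-3) - (-3)·24 = -66 - (-72) = 6
j: (-3)·14 - 16·(-3) = -42 - (-48) = 6
k: 16·24 - 22·14 = 384 - 308 = 76
KL × KM = (6, 6, 76)
|KL × KM| = √5848 ≈ 76.4722
area = ½ · 76.4722 ≈ 38.236

38.236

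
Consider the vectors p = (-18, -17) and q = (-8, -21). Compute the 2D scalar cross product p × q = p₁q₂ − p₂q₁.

242

(-18)·(-21) - (-17)·(-8) = 378 - 136 = 242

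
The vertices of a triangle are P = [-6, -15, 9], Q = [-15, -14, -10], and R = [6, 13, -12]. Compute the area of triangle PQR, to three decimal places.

355.213

PQ = (-9, 1, -19),  PR = (12, 28, -21)
i: 1·(-21) - (-19)·28 = -21 - (-532) = 511
j: (-19)·12 - (-9)·(-21) = -228 - 189 = -417
k: (-9)·28 - 1·12 = -252 - 12 = -264
PQ × PR = (511, -417, -264)
|PQ × PR| = √504706 ≈ 710.4266
area = ½ · 710.4266 ≈ 355.213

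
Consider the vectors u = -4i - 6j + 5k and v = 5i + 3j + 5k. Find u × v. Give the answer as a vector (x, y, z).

i: (-6)·5 - 5·3 = -30 - 15 = -45
j: 5·5 - (-4)·5 = 25 - (-20) = 45
k: (-4)·3 - (-6)·5 = -12 - (-30) = 18
u × v = (-45, 45, 18)

(-45, 45, 18)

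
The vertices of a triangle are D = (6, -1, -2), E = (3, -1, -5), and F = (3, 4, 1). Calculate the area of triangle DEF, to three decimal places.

13.910

DE = (-3, 0, -3),  DF = (-3, 5, 3)
i: 0·3 - (-3)·5 = 0 - (-15) = 15
j: (-3)·(-3) - (-3)·3 = 9 - (-9) = 18
k: (-3)·5 - 0·(-3) = -15 - 0 = -15
DE × DF = (15, 18, -15)
|DE × DF| = √774 ≈ 27.8209
area = ½ · 27.8209 ≈ 13.910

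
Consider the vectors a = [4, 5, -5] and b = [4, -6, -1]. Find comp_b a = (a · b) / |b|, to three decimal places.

-1.236

a · b = 4·4 + 5·(-6) + (-5)·(-1) = 16 - 30 + 5 = -9
|b| = √(16 + 36 + 1) = √53 ≈ 7.2801
comp_b a = -9 / √53 ≈ -1.236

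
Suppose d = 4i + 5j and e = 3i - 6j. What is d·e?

d · e = 4·3 + 5·(-6) = 12 - 30 = -18

-18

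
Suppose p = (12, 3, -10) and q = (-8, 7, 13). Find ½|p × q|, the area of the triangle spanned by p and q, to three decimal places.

85.617

i: 3·13 - (-10)·7 = 39 - (-70) = 109
j: (-10)·(-8) - 12·13 = 80 - 156 = -76
k: 12·7 - 3·(-8) = 84 - (-24) = 108
p × q = (109, -76, 108)
|p × q| = √(109² + (-76)² + 108²) = √29321 ≈ 171.2338
area = ½ · 171.2338 ≈ 85.617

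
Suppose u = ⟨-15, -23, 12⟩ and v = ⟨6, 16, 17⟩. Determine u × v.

(-583, 327, -102)

i: (-23)·17 - 12·16 = -391 - 192 = -583
j: 12·6 - (-15)·17 = 72 - (-255) = 327
k: (-15)·16 - (-23)·6 = -240 - (-138) = -102
u × v = (-583, 327, -102)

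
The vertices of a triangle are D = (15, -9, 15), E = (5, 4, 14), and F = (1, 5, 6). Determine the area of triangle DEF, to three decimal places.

67.359

DE = (-10, 13, -1),  DF = (-14, 14, -9)
i: 13·(-9) - (-1)·14 = -117 - (-14) = -103
j: (-1)·(-14) - (-10)·(-9) = 14 - 90 = -76
k: (-10)·14 - 13·(-14) = -140 - (-182) = 42
DE × DF = (-103, -76, 42)
|DE × DF| = √18149 ≈ 134.7182
area = ½ · 134.7182 ≈ 67.359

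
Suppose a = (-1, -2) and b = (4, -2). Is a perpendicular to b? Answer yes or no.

yes

a · b = (-1)·4 + (-2)·(-2) = -4 + 4 = 0
Zero, so the vectors are orthogonal.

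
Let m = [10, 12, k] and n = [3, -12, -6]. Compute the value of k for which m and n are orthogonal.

m · n = 10·3 + 12·(-12) + k·(-6) = -114 - 6k
Set equal to 0: -6k = 114, so k = -19.

-19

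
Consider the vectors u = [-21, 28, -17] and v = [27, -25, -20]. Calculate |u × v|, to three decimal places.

1340.234

i: 28·(-20) - (-17)·(-25) = -560 - 425 = -985
j: (-17)·27 - (-21)·(-20) = -459 - 420 = -879
k: (-21)·(-25) - 28·27 = 525 - 756 = -231
u × v = (-985, -879, -231)
|u × v| = √((-985)² + (-879)² + (-231)²) = √1796227 ≈ 1340.2339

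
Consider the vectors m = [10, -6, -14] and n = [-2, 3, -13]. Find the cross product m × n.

i: (-6)·(-13) - (-14)·3 = 78 - (-42) = 120
j: (-14)·(-2) - 10·(-13) = 28 - (-130) = 158
k: 10·3 - (-6)·(-2) = 30 - 12 = 18
m × n = (120, 158, 18)

(120, 158, 18)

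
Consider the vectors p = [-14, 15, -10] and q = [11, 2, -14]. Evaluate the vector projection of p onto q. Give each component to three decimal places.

(0.548, 0.100, -0.698)

p · q = (-14)·11 + 15·2 + (-10)·(-14) = -154 + 30 + 140 = 16
|q|² = 121 + 4 + 196 = 321
proj_q p = (16/321) · (11, 2, -14) ≈ (0.548, 0.100, -0.698)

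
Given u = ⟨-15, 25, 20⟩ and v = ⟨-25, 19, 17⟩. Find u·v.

u · v = (-15)·(-25) + 25·19 + 20·17 = 375 + 475 + 340 = 1190

1190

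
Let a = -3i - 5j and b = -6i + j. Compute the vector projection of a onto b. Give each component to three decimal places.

(-2.108, 0.351)

a · b = (-3)·(-6) + (-5)·1 = 18 - 5 = 13
|b|² = 36 + 1 = 37
proj_b a = (13/37) · (-6, 1) ≈ (-2.108, 0.351)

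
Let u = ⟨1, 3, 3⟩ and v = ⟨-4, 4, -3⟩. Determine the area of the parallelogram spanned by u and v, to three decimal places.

i: 3·(-3) - 3·4 = -9 - 12 = -21
j: 3·(-4) - 1·(-3) = -12 - (-3) = -9
k: 1·4 - 3·(-4) = 4 - (-12) = 16
u × v = (-21, -9, 16)
|u × v| = √((-21)² + (-9)² + 16²) = √778 ≈ 27.8927

27.893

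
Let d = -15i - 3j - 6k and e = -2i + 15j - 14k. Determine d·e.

d · e = (-15)·(-2) + (-3)·15 + (-6)·(-14) = 30 - 45 + 84 = 69

69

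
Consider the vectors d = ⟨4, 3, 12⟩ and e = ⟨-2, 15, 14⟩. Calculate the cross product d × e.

i: 3·14 - 12·15 = 42 - 180 = -138
j: 12·(-2) - 4·14 = -24 - 56 = -80
k: 4·15 - 3·(-2) = 60 - (-6) = 66
d × e = (-138, -80, 66)

(-138, -80, 66)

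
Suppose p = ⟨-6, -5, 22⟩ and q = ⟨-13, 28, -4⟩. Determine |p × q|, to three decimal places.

i: (-5)·(-4) - 22·28 = 20 - 616 = -596
j: 22·(-13) - (-6)·(-4) = -286 - 24 = -310
k: (-6)·28 - (-5)·(-13) = -168 - 65 = -233
p × q = (-596, -310, -233)
|p × q| = √((-596)² + (-310)² + (-233)²) = √505605 ≈ 711.0591

711.059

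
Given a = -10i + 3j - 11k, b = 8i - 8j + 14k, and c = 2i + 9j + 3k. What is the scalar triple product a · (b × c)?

544

b × c:
i: (-8)·3 - 14·9 = -24 - 126 = -150
j: 14·2 - 8·3 = 28 - 24 = 4
k: 8·9 - (-8)·2 = 72 - (-16) = 88
b × c = (-150, 4, 88)
a · (b × c) = (-10)·(-150) + 3·4 + (-11)·88 = 1500 + 12 - 968 = 544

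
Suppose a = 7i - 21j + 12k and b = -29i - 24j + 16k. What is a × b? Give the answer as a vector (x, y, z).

(-48, -460, -777)

i: (-21)·16 - 12·(-24) = -336 - (-288) = -48
j: 12·(-29) - 7·16 = -348 - 112 = -460
k: 7·(-24) - (-21)·(-29) = -168 - 609 = -777
a × b = (-48, -460, -777)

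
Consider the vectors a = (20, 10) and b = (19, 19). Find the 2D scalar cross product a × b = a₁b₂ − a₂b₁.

20·19 - 10·19 = 380 - 190 = 190

190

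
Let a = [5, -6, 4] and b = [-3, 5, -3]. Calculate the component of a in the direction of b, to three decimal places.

a · b = 5·(-3) + (-6)·5 + 4·(-3) = -15 - 30 - 12 = -57
|b| = √(9 + 25 + 9) = √43 ≈ 6.5574
comp_b a = -57 / √43 ≈ -8.692

-8.692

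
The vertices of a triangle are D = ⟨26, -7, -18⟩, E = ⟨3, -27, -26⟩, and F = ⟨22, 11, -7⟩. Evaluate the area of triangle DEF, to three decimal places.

287.679

DE = (-23, -20, -8),  DF = (-4, 18, 11)
i: (-20)·11 - (-8)·18 = -220 - (-144) = -76
j: (-8)·(-4) - (-23)·11 = 32 - (-253) = 285
k: (-23)·18 - (-20)·(-4) = -414 - 80 = -494
DE × DF = (-76, 285, -494)
|DE × DF| = √331037 ≈ 575.3581
area = ½ · 575.3581 ≈ 287.679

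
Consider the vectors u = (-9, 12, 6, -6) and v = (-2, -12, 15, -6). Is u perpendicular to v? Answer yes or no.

u · v = (-9)·(-2) + 12·(-12) + 6·15 + (-6)·(-6) = 18 - 144 + 90 + 36 = 0
Zero, so the vectors are orthogonal.

yes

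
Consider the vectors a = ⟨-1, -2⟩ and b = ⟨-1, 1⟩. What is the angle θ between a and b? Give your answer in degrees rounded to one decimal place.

a · b = (-1)·(-1) + (-2)·1 = 1 - 2 = -1
|a|² = 1 + 4 = 5,  |a| = √5 ≈ 2.236068
|b|² = 1 + 1 = 2,  |b| = √2 ≈ 1.414214
cos θ = -1 / (2.236068 · 1.414214) ≈ -0.31623
θ = arccos(-0.31623) ≈ 108.4°

108.4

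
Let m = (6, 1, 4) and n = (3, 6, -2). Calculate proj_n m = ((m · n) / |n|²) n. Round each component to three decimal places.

(0.980, 1.959, -0.653)

m · n = 6·3 + 1·6 + 4·(-2) = 18 + 6 - 8 = 16
|n|² = 9 + 36 + 4 = 49
proj_n m = (16/49) · (3, 6, -2) ≈ (0.980, 1.959, -0.653)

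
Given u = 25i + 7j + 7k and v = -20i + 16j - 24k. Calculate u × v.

i: 7·(-24) - 7·16 = -168 - 112 = -280
j: 7·(-20) - 25·(-24) = -140 - (-600) = 460
k: 25·16 - 7·(-20) = 400 - (-140) = 540
u × v = (-280, 460, 540)

(-280, 460, 540)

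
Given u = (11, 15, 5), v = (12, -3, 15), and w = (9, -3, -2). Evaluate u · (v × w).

2901

v × w:
i: (-3)·(-2) - 15·(-3) = 6 - (-45) = 51
j: 15·9 - 12·(-2) = 135 - (-24) = 159
k: 12·(-3) - (-3)·9 = -36 - (-27) = -9
v × w = (51, 159, -9)
u · (v × w) = 11·51 + 15·159 + 5·(-9) = 561 + 2385 - 45 = 2901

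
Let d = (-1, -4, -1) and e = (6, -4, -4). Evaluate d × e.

(12, -10, 28)

i: (-4)·(-4) - (-1)·(-4) = 16 - 4 = 12
j: (-1)·6 - (-1)·(-4) = -6 - 4 = -10
k: (-1)·(-4) - (-4)·6 = 4 - (-24) = 28
d × e = (12, -10, 28)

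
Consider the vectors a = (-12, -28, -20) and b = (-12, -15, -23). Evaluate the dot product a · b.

a · b = (-12)·(-12) + (-28)·(-15) + (-20)·(-23) = 144 + 420 + 460 = 1024

1024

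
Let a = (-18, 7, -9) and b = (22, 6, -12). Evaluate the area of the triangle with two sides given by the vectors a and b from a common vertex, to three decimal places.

245.428

i: 7·(-12) - (-9)·6 = -84 - (-54) = -30
j: (-9)·22 - (-18)·(-12) = -198 - 216 = -414
k: (-18)·6 - 7·22 = -108 - 154 = -262
a × b = (-30, -414, -262)
|a × b| = √((-30)² + (-414)² + (-262)²) = √240940 ≈ 490.8564
area = ½ · 490.8564 ≈ 245.428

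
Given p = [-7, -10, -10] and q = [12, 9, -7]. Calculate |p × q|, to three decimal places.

239.604

i: (-10)·(-7) - (-10)·9 = 70 - (-90) = 160
j: (-10)·12 - (-7)·(-7) = -120 - 49 = -169
k: (-7)·9 - (-10)·12 = -63 - (-120) = 57
p × q = (160, -169, 57)
|p × q| = √(160² + (-169)² + 57²) = √57410 ≈ 239.6038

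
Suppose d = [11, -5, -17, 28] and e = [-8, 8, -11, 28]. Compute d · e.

d · e = 11·(-8) + (-5)·8 + (-17)·(-11) + 28·28 = -88 - 40 + 187 + 784 = 843

843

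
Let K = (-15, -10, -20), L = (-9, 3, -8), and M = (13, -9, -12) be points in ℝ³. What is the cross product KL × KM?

KL = (6, 13, 12)
KM = (28, 1, 8)
i: 13·8 - 12·1 = 104 - 12 = 92
j: 12·28 - 6·8 = 336 - 48 = 288
k: 6·1 - 13·28 = 6 - 364 = -358
KL × KM = (92, 288, -358)

(92, 288, -358)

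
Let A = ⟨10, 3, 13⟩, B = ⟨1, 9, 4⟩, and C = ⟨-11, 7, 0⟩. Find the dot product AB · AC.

330

AB = B − A = (-9, 6, -9)
AC = C − A = (-21, 4, -13)
AB · AC = (-9)·(-21) + 6·4 + (-9)·(-13) = 189 + 24 + 117 = 330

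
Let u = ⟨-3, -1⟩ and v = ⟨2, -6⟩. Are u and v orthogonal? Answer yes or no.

u · v = (-3)·2 + (-1)·(-6) = -6 + 6 = 0
Zero, so the vectors are orthogonal.

yes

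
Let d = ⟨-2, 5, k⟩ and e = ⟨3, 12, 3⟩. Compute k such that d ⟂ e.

-18

d · e = (-2)·3 + 5·12 + k·3 = 54 + 3k
Set equal to 0: 3k = -54, so k = -18.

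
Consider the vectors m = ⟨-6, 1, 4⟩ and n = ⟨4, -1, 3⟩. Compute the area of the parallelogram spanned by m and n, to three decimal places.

34.771

i: 1·3 - 4·(-1) = 3 - (-4) = 7
j: 4·4 - (-6)·3 = 16 - (-18) = 34
k: (-6)·(-1) - 1·4 = 6 - 4 = 2
m × n = (7, 34, 2)
|m × n| = √(7² + 34² + 2²) = √1209 ≈ 34.7707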